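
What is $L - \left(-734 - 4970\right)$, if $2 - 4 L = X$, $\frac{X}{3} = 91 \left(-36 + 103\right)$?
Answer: $\frac{4527}{4} \approx 1131.8$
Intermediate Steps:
$X = 18291$ ($X = 3 \cdot 91 \left(-36 + 103\right) = 3 \cdot 91 \cdot 67 = 3 \cdot 6097 = 18291$)
$L = - \frac{18289}{4}$ ($L = \frac{1}{2} - \frac{18291}{4} = - \frac{18289}{4} \approx -4572.3$)
$L - \left(-734 - 4970\right) = - \frac{18289}{4} - \left(-734 - 4970\right) = - \frac{18289}{4} - -5704 = - \frac{18289}{4} + 5704 = \frac{4527}{4}$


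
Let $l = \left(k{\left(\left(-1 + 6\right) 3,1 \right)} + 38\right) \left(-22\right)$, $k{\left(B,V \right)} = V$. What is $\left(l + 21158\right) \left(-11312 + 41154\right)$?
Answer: $605792600$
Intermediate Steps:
$l = -858$ ($l = \left(1 + 38\right) \left(-22\right) = 39 \left(-22\right) = -858$)
$\left(l + 21158\right) \left(-11312 + 41154\right) = \left(-858 + 21158\right) \left(-11312 + 41154\right) = 20300 \cdot 29842 = 605792600$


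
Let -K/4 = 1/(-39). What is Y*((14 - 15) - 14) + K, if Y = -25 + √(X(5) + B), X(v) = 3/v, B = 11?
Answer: 14629/39 - 3*√290 ≈ 324.01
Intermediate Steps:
Y = -25 + √290/5 (Y = -25 + √(3/5 + 11) = -25 + √(3*(⅕) + 11) = -25 + √(⅗ + 11) = -25 + √(58/5) = -25 + √290/5 ≈ -21.594)
K = 4/39 (K = -4/(-39) = -4*(-1/39) = 4/39 ≈ 0.10256)
Y*((14 - 15) - 14) + K = (-25 + √290/5)*((14 - 15) - 14) + 4/39 = (-25 + √290/5)*(-1 - 14) + 4/39 = (-25 + √290/5)*(-15) + 4/39 = (375 - 3*√290) + 4/39 = 14629/39 - 3*√290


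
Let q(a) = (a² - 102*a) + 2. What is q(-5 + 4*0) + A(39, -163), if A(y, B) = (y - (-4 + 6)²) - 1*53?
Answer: 519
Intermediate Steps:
q(a) = 2 + a² - 102*a
A(y, B) = -57 + y (A(y, B) = (y - 1*2²) - 53 = (y - 1*4) - 53 = (y - 4) - 53 = (-4 + y) - 53 = -57 + y)
q(-5 + 4*0) + A(39, -163) = (2 + (-5 + 4*0)² - 102*(-5 + 4*0)) + (-57 + 39) = (2 + (-5 + 0)² - 102*(-5 + 0)) - 18 = (2 + (-5)² - 102*(-5)) - 18 = (2 + 25 + 510) - 18 = 537 - 18 = 519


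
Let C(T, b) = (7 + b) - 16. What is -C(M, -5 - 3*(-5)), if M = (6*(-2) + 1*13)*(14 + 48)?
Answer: -1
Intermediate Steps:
M = 62 (M = (-12 + 13)*62 = 1*62 = 62)
C(T, b) = -9 + b
-C(M, -5 - 3*(-5)) = -(-9 + (-5 - 3*(-5))) = -(-9 + (-5 + 15)) = -(-9 + 10) = -1*1 = -1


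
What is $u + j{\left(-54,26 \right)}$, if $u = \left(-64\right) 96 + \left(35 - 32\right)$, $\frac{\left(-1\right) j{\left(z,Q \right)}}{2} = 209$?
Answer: $-6559$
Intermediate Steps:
$j{\left(z,Q \right)} = -418$ ($j{\left(z,Q \right)} = \left(-2\right) 209 = -418$)
$u = -6141$ ($u = -6144 + \left(35 - 32\right) = -6144 + 3 = -6141$)
$u + j{\left(-54,26 \right)} = -6141 - 418 = -6559$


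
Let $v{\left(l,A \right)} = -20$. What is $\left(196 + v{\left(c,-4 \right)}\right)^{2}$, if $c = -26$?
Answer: $30976$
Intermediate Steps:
$\left(196 + v{\left(c,-4 \right)}\right)^{2} = \left(196 - 20\right)^{2} = 176^{2} = 30976$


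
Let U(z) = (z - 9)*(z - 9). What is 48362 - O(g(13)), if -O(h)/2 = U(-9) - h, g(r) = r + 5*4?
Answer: 48944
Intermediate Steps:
U(z) = (-9 + z)² (U(z) = (-9 + z)*(-9 + z) = (-9 + z)²)
g(r) = 20 + r (g(r) = r + 20 = 20 + r)
O(h) = -648 + 2*h (O(h) = -2*((-9 - 9)² - h) = -2*((-18)² - h) = -2*(324 - h) = -648 + 2*h)
48362 - O(g(13)) = 48362 - (-648 + 2*(20 + 13)) = 48362 - (-648 + 2*33) = 48362 - (-648 + 66) = 48362 - 1*(-582) = 48362 + 582 = 48944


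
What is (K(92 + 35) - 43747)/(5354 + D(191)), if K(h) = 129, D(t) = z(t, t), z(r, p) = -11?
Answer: -43618/5343 ≈ -8.1636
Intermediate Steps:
D(t) = -11
(K(92 + 35) - 43747)/(5354 + D(191)) = (129 - 43747)/(5354 - 11) = -43618/5343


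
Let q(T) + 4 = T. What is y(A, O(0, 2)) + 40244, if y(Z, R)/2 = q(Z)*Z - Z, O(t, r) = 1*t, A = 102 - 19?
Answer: 53192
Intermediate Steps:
q(T) = -4 + T
A = 83
O(t, r) = t
y(Z, R) = -2*Z + 2*Z*(-4 + Z) (y(Z, R) = 2*((-4 + Z)*Z - Z) = 2*(Z*(-4 + Z) - Z) = 2*(-Z + Z*(-4 + Z)) = -2*Z + 2*Z*(-4 + Z))
y(A, O(0, 2)) + 40244 = 2*83*(-5 + 83) + 40244 = 2*83*78 + 40244 = 12948 + 40244 = 53192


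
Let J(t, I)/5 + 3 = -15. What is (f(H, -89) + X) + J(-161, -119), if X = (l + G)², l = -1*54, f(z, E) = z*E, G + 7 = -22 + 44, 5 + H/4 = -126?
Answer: 48067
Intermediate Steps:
H = -524 (H = -20 + 4*(-126) = -20 - 504 = -524)
J(t, I) = -90 (J(t, I) = -15 + 5*(-15) = -15 - 75 = -90)
G = 15 (G = -7 + (-22 + 44) = -7 + 22 = 15)
f(z, E) = E*z
l = -54
X = 1521 (X = (-54 + 15)² = (-39)² = 1521)
(f(H, -89) + X) + J(-161, -119) = (-89*(-524) + 1521) - 90 = (46636 + 1521) - 90 = 48157 - 90 = 48067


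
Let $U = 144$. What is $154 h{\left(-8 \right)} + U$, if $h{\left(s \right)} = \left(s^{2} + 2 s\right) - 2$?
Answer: $7228$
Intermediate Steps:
$h{\left(s \right)} = -2 + s^{2} + 2 s$
$154 h{\left(-8 \right)} + U = 154 \left(-2 + \left(-8\right)^{2} + 2 \left(-8\right)\right) + 144 = 154 \left(-2 + 64 - 16\right) + 144 = 154 \cdot 46 + 144 = 7084 + 144 = 7228$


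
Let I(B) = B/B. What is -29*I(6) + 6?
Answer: -23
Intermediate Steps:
I(B) = 1
-29*I(6) + 6 = -29*1 + 6 = -29 + 6 = -23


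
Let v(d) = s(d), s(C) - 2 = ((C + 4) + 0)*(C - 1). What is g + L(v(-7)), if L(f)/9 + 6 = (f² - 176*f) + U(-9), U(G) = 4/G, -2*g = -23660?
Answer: -23328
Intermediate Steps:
s(C) = 2 + (-1 + C)*(4 + C) (s(C) = 2 + ((C + 4) + 0)*(C - 1) = 2 + ((4 + C) + 0)*(-1 + C) = 2 + (4 + C)*(-1 + C) = 2 + (-1 + C)*(4 + C))
g = 11830 (g = -½*(-23660) = 11830)
v(d) = -2 + d² + 3*d
L(f) = -58 - 1584*f + 9*f² (L(f) = -54 + 9*((f² - 176*f) + 4/(-9)) = -54 + 9*((f² - 176*f) + 4*(-⅑)) = -54 + 9*((f² - 176*f) - 4/9) = -54 + 9*(-4/9 + f² - 176*f) = -54 + (-4 - 1584*f + 9*f²) = -58 - 1584*f + 9*f²)
g + L(v(-7)) = 11830 + (-58 - 1584*(-2 + (-7)² + 3*(-7)) + 9*(-2 + (-7)² + 3*(-7))²) = 11830 + (-58 - 1584*(-2 + 49 - 21) + 9*(-2 + 49 - 21)²) = 11830 + (-58 - 1584*26 + 9*26²) = 11830 + (-58 - 41184 + 9*676) = 11830 + (-58 - 41184 + 6084) = 11830 - 35158 = -23328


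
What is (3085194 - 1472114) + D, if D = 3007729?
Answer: 4620809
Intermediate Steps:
(3085194 - 1472114) + D = (3085194 - 1472114) + 3007729 = 1613080 + 3007729 = 4620809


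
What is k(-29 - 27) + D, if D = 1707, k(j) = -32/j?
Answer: 11953/7 ≈ 1707.6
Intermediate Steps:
k(-29 - 27) + D = -32/(-29 - 27) + 1707 = -32/(-56) + 1707 = -32*(-1/56) + 1707 = 4/7 + 1707 = 11953/7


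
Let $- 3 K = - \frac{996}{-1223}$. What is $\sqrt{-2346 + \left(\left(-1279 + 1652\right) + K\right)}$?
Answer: $\frac{i \sqrt{2951479353}}{1223} \approx 44.422 i$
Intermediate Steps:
$K = - \frac{332}{1223}$ ($K = - \frac{\left(-996\right) \frac{1}{-1223}}{3} = - \frac{\left(-996\right) \left(- \frac{1}{1223}\right)}{3} = \left(- \frac{1}{3}\right) \frac{996}{1223} = - \frac{332}{1223} \approx -0.27146$)
$\sqrt{-2346 + \left(\left(-1279 + 1652\right) + K\right)} = \sqrt{-2346 + \left(\left(-1279 + 1652\right) - \frac{332}{1223}\right)} = \sqrt{-2346 + \left(373 - \frac{332}{1223}\right)} = \sqrt{-2346 + \frac{455847}{1223}} = \sqrt{- \frac{2413311}{1223}} = \frac{i \sqrt{2951479353}}{1223}$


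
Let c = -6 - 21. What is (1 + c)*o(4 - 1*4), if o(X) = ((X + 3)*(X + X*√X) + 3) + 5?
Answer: -208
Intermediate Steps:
o(X) = 8 + (3 + X)*(X + X^(3/2)) (o(X) = ((3 + X)*(X + X^(3/2)) + 3) + 5 = (3 + (3 + X)*(X + X^(3/2))) + 5 = 8 + (3 + X)*(X + X^(3/2)))
c = -27
(1 + c)*o(4 - 1*4) = (1 - 27)*(8 + (4 - 1*4)² + (4 - 1*4)^(5/2) + 3*(4 - 1*4) + 3*(4 - 1*4)^(3/2)) = -26*(8 + (4 - 4)² + (4 - 4)^(5/2) + 3*(4 - 4) + 3*(4 - 4)^(3/2)) = -26*(8 + 0² + 0^(5/2) + 3*0 + 3*0^(3/2)) = -26*(8 + 0 + 0 + 0 + 3*0) = -26*(8 + 0 + 0 + 0 + 0) = -26*8 = -208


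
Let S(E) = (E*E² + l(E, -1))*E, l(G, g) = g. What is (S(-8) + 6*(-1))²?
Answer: 16793604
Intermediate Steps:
S(E) = E*(-1 + E³) (S(E) = (E*E² - 1)*E = (E³ - 1)*E = (-1 + E³)*E = E*(-1 + E³))
(S(-8) + 6*(-1))² = (((-8)⁴ - 1*(-8)) + 6*(-1))² = ((4096 + 8) - 6)² = (4104 - 6)² = 4098² = 16793604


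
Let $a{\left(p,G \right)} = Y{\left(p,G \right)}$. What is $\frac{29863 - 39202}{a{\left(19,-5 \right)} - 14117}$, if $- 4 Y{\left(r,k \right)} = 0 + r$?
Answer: $\frac{12452}{18829} \approx 0.66132$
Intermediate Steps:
$Y{\left(r,k \right)} = - \frac{r}{4}$ ($Y{\left(r,k \right)} = - \frac{0 + r}{4} = - \frac{r}{4}$)
$a{\left(p,G \right)} = - \frac{p}{4}$
$\frac{29863 - 39202}{a{\left(19,-5 \right)} - 14117} = \frac{29863 - 39202}{\left(- \frac{1}{4}\right) 19 - 14117} = - \frac{9339}{- \frac{19}{4} - 14117} = - \frac{9339}{- \frac{56487}{4}} = \left(-9339\right) \left(- \frac{4}{56487}\right) = \frac{12452}{18829}$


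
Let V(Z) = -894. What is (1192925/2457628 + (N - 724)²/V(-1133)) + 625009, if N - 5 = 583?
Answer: 686587514631175/1098559716 ≈ 6.2499e+5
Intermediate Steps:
N = 588 (N = 5 + 583 = 588)
(1192925/2457628 + (N - 724)²/V(-1133)) + 625009 = (1192925/2457628 + (588 - 724)²/(-894)) + 625009 = (1192925*(1/2457628) + (-136)²*(-1/894)) + 625009 = (1192925/2457628 + 18496*(-1/894)) + 625009 = (1192925/2457628 - 9248/447) + 625009 = -22194906269/1098559716 + 625009 = 686587514631175/1098559716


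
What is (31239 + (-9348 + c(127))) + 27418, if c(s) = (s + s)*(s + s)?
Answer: 113825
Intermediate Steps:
c(s) = 4*s² (c(s) = (2*s)*(2*s) = 4*s²)
(31239 + (-9348 + c(127))) + 27418 = (31239 + (-9348 + 4*127²)) + 27418 = (31239 + (-9348 + 4*16129)) + 27418 = (31239 + (-9348 + 64516)) + 27418 = (31239 + 55168) + 27418 = 86407 + 27418 = 113825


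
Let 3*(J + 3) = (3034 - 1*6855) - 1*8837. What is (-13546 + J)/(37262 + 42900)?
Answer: -53305/240486 ≈ -0.22166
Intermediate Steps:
J = -12667/3 (J = -3 + ((3034 - 1*6855) - 1*8837)/3 = -3 + ((3034 - 6855) - 8837)/3 = -3 + (-3821 - 8837)/3 = -3 + (⅓)*(-12658) = -3 - 12658/3 = -12667/3 ≈ -4222.3)
(-13546 + J)/(37262 + 42900) = (-13546 - 12667/3)/(37262 + 42900) = -53305/3/80162 = -53305/3*1/80162 = -53305/240486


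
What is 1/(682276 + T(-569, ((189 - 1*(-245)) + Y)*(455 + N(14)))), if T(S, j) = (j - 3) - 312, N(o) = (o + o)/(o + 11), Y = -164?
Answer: 5/4025567 ≈ 1.2421e-6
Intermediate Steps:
N(o) = 2*o/(11 + o) (N(o) = (2*o)/(11 + o) = 2*o/(11 + o))
T(S, j) = -315 + j (T(S, j) = (-3 + j) - 312 = -315 + j)
1/(682276 + T(-569, ((189 - 1*(-245)) + Y)*(455 + N(14)))) = 1/(682276 + (-315 + ((189 - 1*(-245)) - 164)*(455 + 2*14/(11 + 14)))) = 1/(682276 + (-315 + ((189 + 245) - 164)*(455 + 2*14/25))) = 1/(682276 + (-315 + (434 - 164)*(455 + 2*14*(1/25)))) = 1/(682276 + (-315 + 270*(455 + 28/25))) = 1/(682276 + (-315 + 270*(11403/25))) = 1/(682276 + (-315 + 615762/5)) = 1/(682276 + 614187/5) = 1/(4025567/5) = 5/4025567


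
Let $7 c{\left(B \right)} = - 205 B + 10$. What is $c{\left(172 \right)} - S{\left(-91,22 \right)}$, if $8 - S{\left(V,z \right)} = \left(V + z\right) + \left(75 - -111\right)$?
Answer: $- \frac{34487}{7} \approx -4926.7$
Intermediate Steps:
$S{\left(V,z \right)} = -178 - V - z$ ($S{\left(V,z \right)} = 8 - \left(\left(V + z\right) + \left(75 - -111\right)\right) = 8 - \left(\left(V + z\right) + \left(75 + 111\right)\right) = 8 - \left(\left(V + z\right) + 186\right) = 8 - \left(186 + V + z\right) = -178 - V - z$)
$c{\left(B \right)} = \frac{10}{7} - \frac{205 B}{7}$ ($c{\left(B \right)} = \frac{- 205 B + 10}{7} = \frac{10 - 205 B}{7} = \frac{10}{7} - \frac{205 B}{7}$)
$c{\left(172 \right)} - S{\left(-91,22 \right)} = \left(\frac{10}{7} - \frac{35260}{7}\right) - \left(-178 - -91 - 22\right) = \left(\frac{10}{7} - \frac{35260}{7}\right) - \left(-178 + 91 - 22\right) = - \frac{35250}{7} - -109 = - \frac{35250}{7} + 109 = - \frac{34487}{7}$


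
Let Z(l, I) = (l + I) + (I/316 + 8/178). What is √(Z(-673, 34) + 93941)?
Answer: √18449553087878/14062 ≈ 305.45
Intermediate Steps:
Z(l, I) = 4/89 + l + 317*I/316 (Z(l, I) = (I + l) + (I*(1/316) + 8*(1/178)) = (I + l) + (I/316 + 4/89) = (I + l) + (4/89 + I/316) = 4/89 + l + 317*I/316)
√(Z(-673, 34) + 93941) = √((4/89 - 673 + (317/316)*34) + 93941) = √((4/89 - 673 + 5389/158) + 93941) = √(-8983473/14062 + 93941) = √(1312014869/14062) = √18449553087878/14062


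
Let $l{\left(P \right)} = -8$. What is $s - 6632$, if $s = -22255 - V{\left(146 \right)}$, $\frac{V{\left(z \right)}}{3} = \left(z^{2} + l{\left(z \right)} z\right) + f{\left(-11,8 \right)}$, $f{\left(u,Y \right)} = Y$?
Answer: $-89355$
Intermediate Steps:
$V{\left(z \right)} = 24 - 24 z + 3 z^{2}$ ($V{\left(z \right)} = 3 \left(\left(z^{2} - 8 z\right) + 8\right) = 3 \left(8 + z^{2} - 8 z\right) = 24 - 24 z + 3 z^{2}$)
$s = -82723$ ($s = -22255 - \left(24 - 3504 + 3 \cdot 146^{2}\right) = -22255 - \left(24 - 3504 + 3 \cdot 21316\right) = -22255 - \left(24 - 3504 + 63948\right) = -22255 - 60468 = -82723$)
$s - 6632 = -82723 - 6632 = -89355$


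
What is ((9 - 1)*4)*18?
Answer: 576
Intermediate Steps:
((9 - 1)*4)*18 = (8*4)*18 = 32*18 = 576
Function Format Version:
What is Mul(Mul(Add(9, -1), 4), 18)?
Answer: 576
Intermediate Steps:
Mul(Mul(Add(9, -1), 4), 18) = Mul(Mul(8, 4), 18) = Mul(32, 18) = 576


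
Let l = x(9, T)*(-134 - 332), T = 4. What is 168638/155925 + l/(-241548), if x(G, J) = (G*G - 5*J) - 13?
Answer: 3685158502/3138614325 ≈ 1.1741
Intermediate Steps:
x(G, J) = -13 + G² - 5*J (x(G, J) = (G² - 5*J) - 13 = -13 + G² - 5*J)
l = -22368 (l = (-13 + 9² - 5*4)*(-134 - 332) = (-13 + 81 - 20)*(-466) = 48*(-466) = -22368)
168638/155925 + l/(-241548) = 168638/155925 - 22368/(-241548) = 168638*(1/155925) - 22368*(-1/241548) = 168638/155925 + 1864/20129 = 3685158502/3138614325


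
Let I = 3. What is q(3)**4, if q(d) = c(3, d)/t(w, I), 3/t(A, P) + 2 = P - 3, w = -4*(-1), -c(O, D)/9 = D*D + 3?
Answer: 26873856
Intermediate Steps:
c(O, D) = -27 - 9*D**2 (c(O, D) = -9*(D*D + 3) = -9*(D**2 + 3) = -9*(3 + D**2) = -27 - 9*D**2)
w = 4
t(A, P) = 3/(-5 + P) (t(A, P) = 3/(-2 + (P - 3)) = 3/(-2 + (-3 + P)) = 3/(-5 + P))
q(d) = 18 + 6*d**2 (q(d) = (-27 - 9*d**2)/((3/(-5 + 3))) = (-27 - 9*d**2)/((3/(-2))) = (-27 - 9*d**2)/((3*(-1/2))) = (-27 - 9*d**2)/(-3/2) = (-27 - 9*d**2)*(-2/3) = 18 + 6*d**2)
q(3)**4 = (18 + 6*3**2)**4 = (18 + 6*9)**4 = (18 + 54)**4 = 72**4 = 26873856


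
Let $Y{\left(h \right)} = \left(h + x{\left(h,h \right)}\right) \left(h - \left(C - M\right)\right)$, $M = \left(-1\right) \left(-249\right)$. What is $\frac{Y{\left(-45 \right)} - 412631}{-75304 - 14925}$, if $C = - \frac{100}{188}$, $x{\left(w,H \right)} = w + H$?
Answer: $\frac{20691412}{4240763} \approx 4.8792$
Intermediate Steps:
$x{\left(w,H \right)} = H + w$
$C = - \frac{25}{47}$ ($C = \left(-100\right) \frac{1}{188} = - \frac{25}{47} \approx -0.53191$)
$M = 249$
$Y{\left(h \right)} = 3 h \left(\frac{11728}{47} + h\right)$ ($Y{\left(h \right)} = \left(h + \left(h + h\right)\right) \left(h + \left(249 - - \frac{25}{47}\right)\right) = \left(h + 2 h\right) \left(h + \left(249 + \frac{25}{47}\right)\right) = 3 h \left(h + \frac{11728}{47}\right) = 3 h \left(\frac{11728}{47} + h\right)$)
$\frac{Y{\left(-45 \right)} - 412631}{-75304 - 14925} = \frac{\frac{3}{47} \left(-45\right) \left(11728 + 47 \left(-45\right)\right) - 412631}{-75304 - 14925} = \frac{\frac{3}{47} \left(-45\right) \left(11728 - 2115\right) - 412631}{-90229} = \left(\frac{3}{47} \left(-45\right) 9613 - 412631\right) \left(- \frac{1}{90229}\right) = \left(- \frac{1297755}{47} - 412631\right) \left(- \frac{1}{90229}\right) = \left(- \frac{20691412}{47}\right) \left(- \frac{1}{90229}\right) = \frac{20691412}{4240763}$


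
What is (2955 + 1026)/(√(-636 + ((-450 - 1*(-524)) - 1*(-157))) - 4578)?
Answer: -2025002/2328721 - 3981*I*√5/2328721 ≈ -0.86958 - 0.0038226*I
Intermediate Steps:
(2955 + 1026)/(√(-636 + ((-450 - 1*(-524)) - 1*(-157))) - 4578) = 3981/(√(-636 + ((-450 + 524) + 157)) - 4578) = 3981/(√(-636 + (74 + 157)) - 4578) = 3981/(√(-636 + 231) - 4578) = 3981/(√(-405) - 4578) = 3981/(9*I*√5 - 4578) = 3981/(-4578 + 9*I*√5)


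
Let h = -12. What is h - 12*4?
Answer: -60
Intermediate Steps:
h - 12*4 = -12 - 12*4 = -12 - 48 = -60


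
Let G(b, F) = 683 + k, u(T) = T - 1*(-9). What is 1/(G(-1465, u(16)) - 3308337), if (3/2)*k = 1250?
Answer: -3/9920462 ≈ -3.0241e-7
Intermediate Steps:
k = 2500/3 (k = (⅔)*1250 = 2500/3 ≈ 833.33)
u(T) = 9 + T (u(T) = T + 9 = 9 + T)
G(b, F) = 4549/3 (G(b, F) = 683 + 2500/3 = 4549/3)
1/(G(-1465, u(16)) - 3308337) = 1/(4549/3 - 3308337) = 1/(-9920462/3) = -3/9920462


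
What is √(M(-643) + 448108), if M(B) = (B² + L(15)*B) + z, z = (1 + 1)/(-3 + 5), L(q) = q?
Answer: 3*√94657 ≈ 922.99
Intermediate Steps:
z = 1 (z = 2/2 = (½)*2 = 1)
M(B) = 1 + B² + 15*B (M(B) = (B² + 15*B) + 1 = 1 + B² + 15*B)
√(M(-643) + 448108) = √((1 + (-643)² + 15*(-643)) + 448108) = √((1 + 413449 - 9645) + 448108) = √(403805 + 448108) = √851913 = 3*√94657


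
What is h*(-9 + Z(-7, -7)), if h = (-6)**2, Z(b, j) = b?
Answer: -576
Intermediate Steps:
h = 36
h*(-9 + Z(-7, -7)) = 36*(-9 - 7) = 36*(-16) = -576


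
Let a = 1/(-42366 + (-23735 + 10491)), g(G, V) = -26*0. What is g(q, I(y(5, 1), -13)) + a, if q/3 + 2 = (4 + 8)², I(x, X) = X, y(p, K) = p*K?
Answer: -1/55610 ≈ -1.7982e-5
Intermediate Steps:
y(p, K) = K*p
q = 426 (q = -6 + 3*(4 + 8)² = -6 + 3*12² = -6 + 3*144 = -6 + 432 = 426)
g(G, V) = 0
a = -1/55610 (a = 1/(-42366 - 13244) = 1/(-55610) = -1/55610 ≈ -1.7982e-5)
g(q, I(y(5, 1), -13)) + a = 0 - 1/55610 = -1/55610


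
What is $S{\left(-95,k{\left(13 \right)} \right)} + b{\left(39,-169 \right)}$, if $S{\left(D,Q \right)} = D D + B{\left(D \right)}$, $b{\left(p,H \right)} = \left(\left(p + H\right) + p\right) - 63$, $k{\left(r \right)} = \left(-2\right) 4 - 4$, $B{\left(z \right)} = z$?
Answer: $8776$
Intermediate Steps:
$k{\left(r \right)} = -12$ ($k{\left(r \right)} = -8 - 4 = -12$)
$b{\left(p,H \right)} = -63 + H + 2 p$ ($b{\left(p,H \right)} = \left(\left(H + p\right) + p\right) - 63 = \left(H + 2 p\right) - 63 = -63 + H + 2 p$)
$S{\left(D,Q \right)} = D + D^{2}$ ($S{\left(D,Q \right)} = D D + D = D^{2} + D = D + D^{2}$)
$S{\left(-95,k{\left(13 \right)} \right)} + b{\left(39,-169 \right)} = - 95 \left(1 - 95\right) - 154 = \left(-95\right) \left(-94\right) - 154 = 8930 - 154 = 8776$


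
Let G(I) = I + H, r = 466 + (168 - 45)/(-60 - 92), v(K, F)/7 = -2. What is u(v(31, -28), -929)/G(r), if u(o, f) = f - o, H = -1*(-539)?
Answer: -46360/50879 ≈ -0.91118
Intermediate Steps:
v(K, F) = -14 (v(K, F) = 7*(-2) = -14)
H = 539
r = 70709/152 (r = 466 + 123/(-152) = 466 + 123*(-1/152) = 466 - 123/152 = 70709/152 ≈ 465.19)
G(I) = 539 + I (G(I) = I + 539 = 539 + I)
u(v(31, -28), -929)/G(r) = (-929 - 1*(-14))/(539 + 70709/152) = (-929 + 14)/(152637/152) = -915*152/152637 = -46360/50879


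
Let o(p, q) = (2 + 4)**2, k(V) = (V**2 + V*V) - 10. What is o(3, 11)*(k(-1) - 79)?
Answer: -3132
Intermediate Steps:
k(V) = -10 + 2*V**2 (k(V) = (V**2 + V**2) - 10 = 2*V**2 - 10 = -10 + 2*V**2)
o(p, q) = 36 (o(p, q) = 6**2 = 36)
o(3, 11)*(k(-1) - 79) = 36*((-10 + 2*(-1)**2) - 79) = 36*((-10 + 2*1) - 79) = 36*((-10 + 2) - 79) = 36*(-8 - 79) = 36*(-87) = -3132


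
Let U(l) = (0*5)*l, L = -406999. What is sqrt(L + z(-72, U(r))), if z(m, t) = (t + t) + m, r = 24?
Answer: I*sqrt(407071) ≈ 638.02*I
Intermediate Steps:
U(l) = 0 (U(l) = 0*l = 0)
z(m, t) = m + 2*t (z(m, t) = 2*t + m = m + 2*t)
sqrt(L + z(-72, U(r))) = sqrt(-406999 + (-72 + 2*0)) = sqrt(-406999 + (-72 + 0)) = sqrt(-406999 - 72) = sqrt(-407071) = I*sqrt(407071)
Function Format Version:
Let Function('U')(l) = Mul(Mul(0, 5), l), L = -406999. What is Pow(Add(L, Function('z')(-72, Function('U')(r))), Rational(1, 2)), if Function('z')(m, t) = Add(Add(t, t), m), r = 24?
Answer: Mul(I, Pow(407071, Rational(1, 2))) ≈ Mul(638.02, I)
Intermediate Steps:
Function('U')(l) = 0 (Function('U')(l) = Mul(0, l) = 0)
Function('z')(m, t) = Add(m, Mul(2, t)) (Function('z')(m, t) = Add(Mul(2, t), m) = Add(m, Mul(2, t)))
Pow(Add(L, Function('z')(-72, Function('U')(r))), Rational(1, 2)) = Pow(Add(-406999, Add(-72, Mul(2, 0))), Rational(1, 2)) = Pow(Add(-406999, Add(-72, 0)), Rational(1, 2)) = Pow(Add(-406999, -72), Rational(1, 2)) = Pow(-407071, Rational(1, 2)) = Mul(I, Pow(407071, Rational(1, 2)))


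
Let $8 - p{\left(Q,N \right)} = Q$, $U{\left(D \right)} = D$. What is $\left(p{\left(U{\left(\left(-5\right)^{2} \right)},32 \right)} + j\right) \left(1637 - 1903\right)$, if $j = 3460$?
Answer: $-915838$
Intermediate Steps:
$p{\left(Q,N \right)} = 8 - Q$
$\left(p{\left(U{\left(\left(-5\right)^{2} \right)},32 \right)} + j\right) \left(1637 - 1903\right) = \left(\left(8 - \left(-5\right)^{2}\right) + 3460\right) \left(1637 - 1903\right) = \left(\left(8 - 25\right) + 3460\right) \left(-266\right) = \left(-17 + 3460\right) \left(-266\right) = 3443 \left(-266\right) = -915838$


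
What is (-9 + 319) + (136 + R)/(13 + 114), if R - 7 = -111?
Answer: 39402/127 ≈ 310.25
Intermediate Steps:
R = -104 (R = 7 - 111 = -104)
(-9 + 319) + (136 + R)/(13 + 114) = (-9 + 319) + (136 - 104)/(13 + 114) = 310 + 32/127 = 39402/127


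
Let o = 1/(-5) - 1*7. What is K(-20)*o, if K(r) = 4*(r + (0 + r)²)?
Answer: -10944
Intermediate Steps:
o = -36/5 (o = -⅕ - 7 = -36/5 ≈ -7.2000)
K(r) = 4*r + 4*r² (K(r) = 4*(r + r²) = 4*r + 4*r²)
K(-20)*o = (4*(-20)*(1 - 20))*(-36/5) = (4*(-20)*(-19))*(-36/5) = 1520*(-36/5) = -10944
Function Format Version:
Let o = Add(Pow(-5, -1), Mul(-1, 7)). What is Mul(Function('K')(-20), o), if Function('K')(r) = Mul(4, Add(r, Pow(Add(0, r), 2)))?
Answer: -10944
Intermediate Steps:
o = Rational(-36, 5) (o = Add(Rational(-1, 5), -7) = Rational(-36, 5) ≈ -7.2000)
Function('K')(r) = Add(Mul(4, r), Mul(4, Pow(r, 2))) (Function('K')(r) = Mul(4, Add(r, Pow(r, 2))) = Add(Mul(4, r), Mul(4, Pow(r, 2))))
Mul(Function('K')(-20), o) = Mul(Mul(4, -20, Add(1, -20)), Rational(-36, 5)) = Mul(Mul(4, -20, -19), Rational(-36, 5)) = Mul(1520, Rational(-36, 5)) = -10944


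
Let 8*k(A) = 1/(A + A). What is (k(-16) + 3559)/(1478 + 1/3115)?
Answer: 946028615/392872192 ≈ 2.4080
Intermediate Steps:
k(A) = 1/(16*A) (k(A) = 1/(8*(A + A)) = 1/(8*((2*A))) = (1/(2*A))/8 = 1/(16*A))
(k(-16) + 3559)/(1478 + 1/3115) = ((1/16)/(-16) + 3559)/(1478 + 1/3115) = ((1/16)*(-1/16) + 3559)/(1478 + 1/3115) = (-1/256 + 3559)/(4603971/3115) = (911103/256)*(3115/4603971) = 946028615/392872192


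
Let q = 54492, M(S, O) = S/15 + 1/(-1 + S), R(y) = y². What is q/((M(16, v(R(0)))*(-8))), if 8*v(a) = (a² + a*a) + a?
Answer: -204345/34 ≈ -6010.1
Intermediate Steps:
v(a) = a²/4 + a/8 (v(a) = ((a² + a*a) + a)/8 = ((a² + a²) + a)/8 = (2*a² + a)/8 = (a + 2*a²)/8 = a²/4 + a/8)
M(S, O) = 1/(-1 + S) + S/15 (M(S, O) = S*(1/15) + 1/(-1 + S) = S/15 + 1/(-1 + S) = 1/(-1 + S) + S/15)
q/((M(16, v(R(0)))*(-8))) = 54492/((((15 + 16² - 1*16)/(15*(-1 + 16)))*(-8))) = 54492/((((1/15)*(15 + 256 - 16)/15)*(-8))) = 54492/((((1/15)*(1/15)*255)*(-8))) = 54492/(((17/15)*(-8))) = 54492/(-136/15) = 54492*(-15/136) = -204345/34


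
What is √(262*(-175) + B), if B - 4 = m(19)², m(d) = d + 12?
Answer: I*√44885 ≈ 211.86*I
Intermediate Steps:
m(d) = 12 + d
B = 965 (B = 4 + (12 + 19)² = 4 + 31² = 4 + 961 = 965)
√(262*(-175) + B) = √(262*(-175) + 965) = √(-45850 + 965) = √(-44885) = I*√44885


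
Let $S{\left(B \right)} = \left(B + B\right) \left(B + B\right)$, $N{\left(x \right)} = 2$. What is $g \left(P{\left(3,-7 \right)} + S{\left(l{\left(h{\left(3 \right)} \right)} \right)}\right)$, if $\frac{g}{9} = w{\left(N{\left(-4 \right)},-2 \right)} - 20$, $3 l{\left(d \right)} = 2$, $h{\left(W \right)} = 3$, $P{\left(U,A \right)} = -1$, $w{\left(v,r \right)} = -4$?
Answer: $-168$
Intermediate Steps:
$l{\left(d \right)} = \frac{2}{3}$ ($l{\left(d \right)} = \frac{1}{3} \cdot 2 = \frac{2}{3}$)
$g = -216$ ($g = 9 \left(-4 - 20\right) = 9 \left(-24\right) = -216$)
$S{\left(B \right)} = 4 B^{2}$ ($S{\left(B \right)} = 2 B 2 B = 4 B^{2}$)
$g \left(P{\left(3,-7 \right)} + S{\left(l{\left(h{\left(3 \right)} \right)} \right)}\right) = - 216 \left(-1 + 4 \left(\frac{2}{3}\right)^{2}\right) = - 216 \left(-1 + 4 \cdot \frac{4}{9}\right) = - 216 \left(-1 + \frac{16}{9}\right) = \left(-216\right) \frac{7}{9} = -168$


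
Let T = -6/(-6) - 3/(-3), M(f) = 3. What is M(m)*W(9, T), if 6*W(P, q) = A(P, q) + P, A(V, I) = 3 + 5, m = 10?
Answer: 17/2 ≈ 8.5000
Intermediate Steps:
A(V, I) = 8
T = 2 (T = -6*(-1/6) - 3*(-1/3) = 1 + 1 = 2)
W(P, q) = 4/3 + P/6 (W(P, q) = (8 + P)/6 = 4/3 + P/6)
M(m)*W(9, T) = 3*(4/3 + (1/6)*9) = 3*(4/3 + 3/2) = 3*(17/6) = 17/2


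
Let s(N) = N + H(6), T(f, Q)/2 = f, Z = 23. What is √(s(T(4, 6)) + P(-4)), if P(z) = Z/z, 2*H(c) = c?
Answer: √21/2 ≈ 2.2913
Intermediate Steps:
H(c) = c/2
T(f, Q) = 2*f
s(N) = 3 + N (s(N) = N + (½)*6 = N + 3 = 3 + N)
P(z) = 23/z
√(s(T(4, 6)) + P(-4)) = √((3 + 2*4) + 23/(-4)) = √((3 + 8) + 23*(-¼)) = √(11 - 23/4) = √(21/4) = √21/2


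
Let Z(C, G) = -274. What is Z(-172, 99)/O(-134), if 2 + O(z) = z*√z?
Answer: 137/601527 - 9179*I*√134/601527 ≈ 0.00022775 - 0.17664*I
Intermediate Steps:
O(z) = -2 + z^(3/2) (O(z) = -2 + z*√z = -2 + z^(3/2))
Z(-172, 99)/O(-134) = -274/(-2 + (-134)^(3/2)) = -274/(-2 - 134*I*√134)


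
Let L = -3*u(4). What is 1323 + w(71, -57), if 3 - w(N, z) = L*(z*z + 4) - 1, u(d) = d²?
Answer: 157471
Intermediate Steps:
L = -48 (L = -3*4² = -3*16 = -48)
w(N, z) = 196 + 48*z² (w(N, z) = 3 - (-48*(z*z + 4) - 1) = 3 - (-48*(z² + 4) - 1) = 3 - (-48*(4 + z²) - 1) = 3 - ((-192 - 48*z²) - 1) = 3 - (-193 - 48*z²) = 3 + (193 + 48*z²) = 196 + 48*z²)
1323 + w(71, -57) = 1323 + (196 + 48*(-57)²) = 1323 + (196 + 48*3249) = 1323 + (196 + 155952) = 1323 + 156148 = 157471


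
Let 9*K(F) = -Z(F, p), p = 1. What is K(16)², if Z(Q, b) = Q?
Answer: 256/81 ≈ 3.1605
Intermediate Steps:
K(F) = -F/9 (K(F) = (-F)/9 = -F/9)
K(16)² = (-⅑*16)² = (-16/9)² = 256/81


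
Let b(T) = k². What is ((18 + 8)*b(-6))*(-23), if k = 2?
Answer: -2392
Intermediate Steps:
b(T) = 4 (b(T) = 2² = 4)
((18 + 8)*b(-6))*(-23) = ((18 + 8)*4)*(-23) = (26*4)*(-23) = 104*(-23) = -2392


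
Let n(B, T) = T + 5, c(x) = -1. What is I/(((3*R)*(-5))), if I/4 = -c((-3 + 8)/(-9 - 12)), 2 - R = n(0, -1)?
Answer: 2/15 ≈ 0.13333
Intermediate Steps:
n(B, T) = 5 + T
R = -2 (R = 2 - (5 - 1) = 2 - 1*4 = 2 - 4 = -2)
I = 4 (I = 4*(-1*(-1)) = 4*1 = 4)
I/(((3*R)*(-5))) = 4/((3*(-2))*(-5)) = 4/(-6*(-5)) = 4/30 = (1/30)*4 = 2/15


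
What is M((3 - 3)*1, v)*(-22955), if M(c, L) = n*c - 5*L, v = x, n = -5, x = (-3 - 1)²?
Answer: 1836400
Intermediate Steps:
x = 16 (x = (-4)² = 16)
v = 16
M(c, L) = -5*L - 5*c (M(c, L) = -5*c - 5*L = -5*L - 5*c)
M((3 - 3)*1, v)*(-22955) = (-5*16 - 5*(3 - 3))*(-22955) = (-80 - 0)*(-22955) = (-80 - 5*0)*(-22955) = (-80 + 0)*(-22955) = -80*(-22955) = 1836400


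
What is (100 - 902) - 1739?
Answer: -2541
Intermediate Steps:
(100 - 902) - 1739 = -802 - 1739 = -2541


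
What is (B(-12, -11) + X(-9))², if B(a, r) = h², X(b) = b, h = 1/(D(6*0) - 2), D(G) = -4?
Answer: 104329/1296 ≈ 80.501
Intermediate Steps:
h = -⅙ (h = 1/(-4 - 2) = 1/(-6) = -⅙ ≈ -0.16667)
B(a, r) = 1/36 (B(a, r) = (-⅙)² = 1/36)
(B(-12, -11) + X(-9))² = (1/36 - 9)² = (-323/36)² = 104329/1296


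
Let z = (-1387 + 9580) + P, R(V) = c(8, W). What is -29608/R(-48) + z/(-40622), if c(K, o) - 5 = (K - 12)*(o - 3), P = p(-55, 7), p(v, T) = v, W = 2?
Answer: -601404709/182799 ≈ -3290.0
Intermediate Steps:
P = -55
c(K, o) = 5 + (-12 + K)*(-3 + o) (c(K, o) = 5 + (K - 12)*(o - 3) = 5 + (-12 + K)*(-3 + o))
R(V) = 9 (R(V) = 41 - 12*2 - 3*8 + 8*2 = 41 - 24 - 24 + 16 = 9)
z = 8138 (z = (-1387 + 9580) - 55 = 8193 - 55 = 8138)
-29608/R(-48) + z/(-40622) = -29608/9 + 8138/(-40622) = -29608*1/9 + 8138*(-1/40622) = -29608/9 - 4069/20311 = -601404709/182799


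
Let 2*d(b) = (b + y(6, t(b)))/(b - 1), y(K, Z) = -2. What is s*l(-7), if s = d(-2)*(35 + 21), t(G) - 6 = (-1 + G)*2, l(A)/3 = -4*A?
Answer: 3136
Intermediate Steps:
l(A) = -12*A (l(A) = 3*(-4*A) = -12*A)
t(G) = 4 + 2*G (t(G) = 6 + (-1 + G)*2 = 6 + (-2 + 2*G) = 4 + 2*G)
d(b) = (-2 + b)/(2*(-1 + b)) (d(b) = ((b - 2)/(b - 1))/2 = ((-2 + b)/(-1 + b))/2 = (-2 + b)/(2*(-1 + b)))
s = 112/3 (s = ((-2 - 2)/(2*(-1 - 2)))*(35 + 21) = ((1/2)*(-4)/(-3))*56 = ((1/2)*(-1/3)*(-4))*56 = (2/3)*56 = 112/3 ≈ 37.333)
s*l(-7) = 112*(-12*(-7))/3 = (112/3)*84 = 3136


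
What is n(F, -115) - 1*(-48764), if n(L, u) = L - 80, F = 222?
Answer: 48906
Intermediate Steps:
n(L, u) = -80 + L
n(F, -115) - 1*(-48764) = (-80 + 222) - 1*(-48764) = 142 + 48764 = 48906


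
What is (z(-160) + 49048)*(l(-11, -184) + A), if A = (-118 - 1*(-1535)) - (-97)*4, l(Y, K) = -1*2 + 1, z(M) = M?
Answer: 88193952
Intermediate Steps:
l(Y, K) = -1 (l(Y, K) = -2 + 1 = -1)
A = 1805 (A = (-118 + 1535) - 1*(-388) = 1417 + 388 = 1805)
(z(-160) + 49048)*(l(-11, -184) + A) = (-160 + 49048)*(-1 + 1805) = 48888*1804 = 88193952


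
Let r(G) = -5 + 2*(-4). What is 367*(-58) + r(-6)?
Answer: -21299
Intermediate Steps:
r(G) = -13 (r(G) = -5 - 8 = -13)
367*(-58) + r(-6) = 367*(-58) - 13 = -21286 - 13 = -21299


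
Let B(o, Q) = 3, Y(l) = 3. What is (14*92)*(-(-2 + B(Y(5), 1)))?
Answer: -1288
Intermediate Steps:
(14*92)*(-(-2 + B(Y(5), 1))) = (14*92)*(-(-2 + 3)) = 1288*(-1*1) = 1288*(-1) = -1288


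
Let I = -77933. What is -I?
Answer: 77933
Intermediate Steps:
-I = -1*(-77933) = 77933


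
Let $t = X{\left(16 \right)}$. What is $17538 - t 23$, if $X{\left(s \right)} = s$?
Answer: $17170$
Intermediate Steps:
$t = 16$
$17538 - t 23 = 17538 - 16 \cdot 23 = 17538 - 368 = 17170$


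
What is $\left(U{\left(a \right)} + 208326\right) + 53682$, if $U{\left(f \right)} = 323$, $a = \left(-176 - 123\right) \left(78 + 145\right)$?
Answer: $262331$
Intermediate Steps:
$a = -66677$ ($a = \left(-299\right) 223 = -66677$)
$\left(U{\left(a \right)} + 208326\right) + 53682 = \left(323 + 208326\right) + 53682 = 208649 + 53682 = 262331$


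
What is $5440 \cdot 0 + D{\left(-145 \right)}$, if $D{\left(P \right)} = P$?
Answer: $-145$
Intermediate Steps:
$5440 \cdot 0 + D{\left(-145 \right)} = 5440 \cdot 0 - 145 = 0 - 145 = -145$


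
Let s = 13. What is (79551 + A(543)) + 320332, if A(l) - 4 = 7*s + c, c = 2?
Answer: 399980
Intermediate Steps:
A(l) = 97 (A(l) = 4 + (7*13 + 2) = 4 + (91 + 2) = 4 + 93 = 97)
(79551 + A(543)) + 320332 = (79551 + 97) + 320332 = 79648 + 320332 = 399980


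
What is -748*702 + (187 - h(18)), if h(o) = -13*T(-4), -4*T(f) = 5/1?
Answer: -2099701/4 ≈ -5.2493e+5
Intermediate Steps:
T(f) = -5/4 (T(f) = -5/(4*1) = -5/4)
h(o) = 65/4 (h(o) = -13*(-5/4) = 65/4)
-748*702 + (187 - h(18)) = -748*702 + (187 - 1*65/4) = -525096 + (187 - 65/4) = -525096 + 683/4 = -2099701/4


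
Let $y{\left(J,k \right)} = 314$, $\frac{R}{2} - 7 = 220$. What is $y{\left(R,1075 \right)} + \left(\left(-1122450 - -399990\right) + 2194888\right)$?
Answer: $1472742$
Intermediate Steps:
$R = 454$ ($R = 14 + 2 \cdot 220 = 14 + 440 = 454$)
$y{\left(R,1075 \right)} + \left(\left(-1122450 - -399990\right) + 2194888\right) = 314 + \left(\left(-1122450 - -399990\right) + 2194888\right) = 314 + \left(\left(-1122450 + 399990\right) + 2194888\right) = 314 + \left(-722460 + 2194888\right) = 314 + 1472428 = 1472742$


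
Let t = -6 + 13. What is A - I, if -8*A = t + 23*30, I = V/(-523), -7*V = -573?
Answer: -2547133/29288 ≈ -86.969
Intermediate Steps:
V = 573/7 (V = -⅐*(-573) = 573/7 ≈ 81.857)
t = 7
I = -573/3661 (I = (573/7)/(-523) = (573/7)*(-1/523) = -573/3661 ≈ -0.15651)
A = -697/8 (A = -(7 + 23*30)/8 = -(7 + 690)/8 = -⅛*697 = -697/8 ≈ -87.125)
A - I = -697/8 - 1*(-573/3661) = -697/8 + 573/3661 = -2547133/29288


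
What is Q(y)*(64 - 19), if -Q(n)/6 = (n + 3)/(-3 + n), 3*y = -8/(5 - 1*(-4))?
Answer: 19710/89 ≈ 221.46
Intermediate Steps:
y = -8/27 (y = (-8/(5 - 1*(-4)))/3 = (-8/(5 + 4))/3 = (-8/9)/3 = (-8*⅑)/3 = (⅓)*(-8/9) = -8/27 ≈ -0.29630)
Q(n) = -6*(3 + n)/(-3 + n) (Q(n) = -6*(n + 3)/(-3 + n) = -6*(3 + n)/(-3 + n))
Q(y)*(64 - 19) = (6*(-3 - 1*(-8/27))/(-3 - 8/27))*(64 - 19) = (6*(-3 + 8/27)/(-89/27))*45 = (6*(-27/89)*(-73/27))*45 = (438/89)*45 = 19710/89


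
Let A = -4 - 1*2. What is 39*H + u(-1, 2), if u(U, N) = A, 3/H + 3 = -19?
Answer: -249/22 ≈ -11.318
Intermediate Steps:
H = -3/22 (H = 3/(-3 - 19) = 3/(-22) = 3*(-1/22) = -3/22 ≈ -0.13636)
A = -6 (A = -4 - 2 = -6)
u(U, N) = -6
39*H + u(-1, 2) = 39*(-3/22) - 6 = -117/22 - 6 = -249/22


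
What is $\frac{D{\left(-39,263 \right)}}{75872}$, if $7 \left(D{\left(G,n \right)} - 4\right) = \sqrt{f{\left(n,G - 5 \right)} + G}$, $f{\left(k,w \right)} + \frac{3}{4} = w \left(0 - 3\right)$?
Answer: $\frac{1}{18968} + \frac{3 \sqrt{41}}{1062208} \approx 7.0805 \cdot 10^{-5}$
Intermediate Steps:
$f{\left(k,w \right)} = - \frac{3}{4} - 3 w$ ($f{\left(k,w \right)} = - \frac{3}{4} + w \left(0 - 3\right) = - \frac{3}{4} + w \left(-3\right) = - \frac{3}{4} - 3 w$)
$D{\left(G,n \right)} = 4 + \frac{\sqrt{\frac{57}{4} - 2 G}}{7}$ ($D{\left(G,n \right)} = 4 + \frac{\sqrt{\left(- \frac{3}{4} - 3 \left(G - 5\right)\right) + G}}{7} = 4 + \frac{\sqrt{\left(- \frac{3}{4} - 3 \left(-5 + G\right)\right) + G}}{7} = 4 + \frac{\sqrt{\left(- \frac{3}{4} - \left(-15 + 3 G\right)\right) + G}}{7} = 4 + \frac{\sqrt{\left(\frac{57}{4} - 3 G\right) + G}}{7} = 4 + \frac{\sqrt{\frac{57}{4} - 2 G}}{7}$)
$\frac{D{\left(-39,263 \right)}}{75872} = \frac{4 + \frac{\sqrt{57 - -312}}{14}}{75872} = \left(4 + \frac{\sqrt{57 + 312}}{14}\right) \frac{1}{75872} = \left(4 + \frac{\sqrt{369}}{14}\right) \frac{1}{75872} = \left(4 + \frac{3 \sqrt{41}}{14}\right) \frac{1}{75872} = \frac{1}{18968} + \frac{3 \sqrt{41}}{1062208}$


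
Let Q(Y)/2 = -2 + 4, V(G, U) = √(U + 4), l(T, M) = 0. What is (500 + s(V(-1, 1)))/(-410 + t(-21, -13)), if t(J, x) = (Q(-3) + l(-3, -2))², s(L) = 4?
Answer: -252/197 ≈ -1.2792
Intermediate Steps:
V(G, U) = √(4 + U)
Q(Y) = 4 (Q(Y) = 2*(-2 + 4) = 2*2 = 4)
t(J, x) = 16 (t(J, x) = (4 + 0)² = 4² = 16)
(500 + s(V(-1, 1)))/(-410 + t(-21, -13)) = (500 + 4)/(-410 + 16) = 504/(-394) = 504*(-1/394) = -252/197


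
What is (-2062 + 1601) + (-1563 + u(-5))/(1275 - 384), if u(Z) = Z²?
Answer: -412289/891 ≈ -462.73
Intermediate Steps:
(-2062 + 1601) + (-1563 + u(-5))/(1275 - 384) = (-2062 + 1601) + (-1563 + (-5)²)/(1275 - 384) = -461 + (-1563 + 25)/891 = -461 - 1538*1/891 = -461 - 1538/891 = -412289/891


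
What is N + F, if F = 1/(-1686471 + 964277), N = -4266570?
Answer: -3081291254581/722194 ≈ -4.2666e+6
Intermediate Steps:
F = -1/722194 (F = 1/(-722194) = -1/722194 ≈ -1.3847e-6)
N + F = -4266570 - 1/722194 = -3081291254581/722194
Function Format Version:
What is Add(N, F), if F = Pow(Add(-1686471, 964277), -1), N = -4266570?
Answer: Rational(-3081291254581, 722194) ≈ -4.2666e+6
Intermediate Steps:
F = Rational(-1, 722194) (F = Pow(-722194, -1) = Rational(-1, 722194) ≈ -1.3847e-6)
Add(N, F) = Add(-4266570, Rational(-1, 722194)) = Rational(-3081291254581, 722194)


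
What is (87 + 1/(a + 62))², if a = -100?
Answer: 10923025/1444 ≈ 7564.4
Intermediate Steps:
(87 + 1/(a + 62))² = (87 + 1/(-100 + 62))² = (87 + 1/(-38))² = (87 - 1/38)² = (3305/38)² = 10923025/1444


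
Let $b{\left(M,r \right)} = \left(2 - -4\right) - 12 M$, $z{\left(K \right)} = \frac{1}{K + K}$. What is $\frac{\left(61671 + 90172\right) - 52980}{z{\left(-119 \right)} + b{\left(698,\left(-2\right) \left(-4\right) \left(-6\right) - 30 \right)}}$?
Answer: $- \frac{23529394}{1992061} \approx -11.812$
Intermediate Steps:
$z{\left(K \right)} = \frac{1}{2 K}$
$b{\left(M,r \right)} = 6 - 12 M$ ($b{\left(M,r \right)} = \left(2 + 4\right) - 12 M = 6 - 12 M$)
$\frac{\left(61671 + 90172\right) - 52980}{z{\left(-119 \right)} + b{\left(698,\left(-2\right) \left(-4\right) \left(-6\right) - 30 \right)}} = \frac{\left(61671 + 90172\right) - 52980}{\frac{1}{2 \left(-119\right)} + \left(6 - 8376\right)} = \frac{151843 - 52980}{\frac{1}{2} \left(- \frac{1}{119}\right) + \left(6 - 8376\right)} = \frac{98863}{- \frac{1}{238} - 8370} = \frac{98863}{- \frac{1992061}{238}} = 98863 \left(- \frac{238}{1992061}\right) = - \frac{23529394}{1992061}$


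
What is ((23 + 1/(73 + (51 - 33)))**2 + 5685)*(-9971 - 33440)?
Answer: -2234030816931/8281 ≈ -2.6978e+8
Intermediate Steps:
((23 + 1/(73 + (51 - 33)))**2 + 5685)*(-9971 - 33440) = ((23 + 1/(73 + 18))**2 + 5685)*(-43411) = ((23 + 1/91)**2 + 5685)*(-43411) = ((2094/91)**2 + 5685)*(-43411) = (4384836/8281 + 5685)*(-43411) = (51462321/8281)*(-43411) = -2234030816931/8281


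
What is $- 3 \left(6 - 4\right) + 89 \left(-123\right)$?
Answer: $-10953$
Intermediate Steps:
$- 3 \left(6 - 4\right) + 89 \left(-123\right) = - 3 \left(6 - 4\right) - 10947 = \left(-3\right) 2 - 10947 = -6 - 10947 = -10953$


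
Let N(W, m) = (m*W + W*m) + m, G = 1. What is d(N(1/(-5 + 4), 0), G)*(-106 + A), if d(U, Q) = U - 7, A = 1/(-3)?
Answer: 2233/3 ≈ 744.33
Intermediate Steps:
A = -⅓ ≈ -0.33333
N(W, m) = m + 2*W*m (N(W, m) = (W*m + W*m) + m = 2*W*m + m = m + 2*W*m)
d(U, Q) = -7 + U
d(N(1/(-5 + 4), 0), G)*(-106 + A) = (-7 + 0*(1 + 2/(-5 + 4)))*(-106 - ⅓) = (-7 + 0*(1 + 2/(-1)))*(-319/3) = (-7 + 0*(1 + 2*(-1)))*(-319/3) = (-7 + 0*(1 - 2))*(-319/3) = (-7 + 0*(-1))*(-319/3) = (-7 + 0)*(-319/3) = -7*(-319/3) = 2233/3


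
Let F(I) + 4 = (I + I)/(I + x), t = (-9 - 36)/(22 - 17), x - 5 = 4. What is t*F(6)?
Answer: 144/5 ≈ 28.800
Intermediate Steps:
x = 9 (x = 5 + 4 = 9)
t = -9 (t = -45/5 = -45*⅕ = -9)
F(I) = -4 + 2*I/(9 + I) (F(I) = -4 + (I + I)/(I + 9) = -4 + (2*I)/(9 + I) = -4 + 2*I/(9 + I))
t*F(6) = -18*(-18 - 1*6)/(9 + 6) = -18*(-18 - 6)/15 = -18*(-24)/15 = -9*(-16/5) = 144/5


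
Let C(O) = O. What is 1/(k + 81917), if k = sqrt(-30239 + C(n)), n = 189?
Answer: 81917/6710424939 - 5*I*sqrt(1202)/6710424939 ≈ 1.2207e-5 - 2.5833e-8*I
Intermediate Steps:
k = 5*I*sqrt(1202) (k = sqrt(-30239 + 189) = sqrt(-30050) = 5*I*sqrt(1202) ≈ 173.35*I)
1/(k + 81917) = 1/(5*I*sqrt(1202) + 81917) = 1/(81917 + 5*I*sqrt(1202))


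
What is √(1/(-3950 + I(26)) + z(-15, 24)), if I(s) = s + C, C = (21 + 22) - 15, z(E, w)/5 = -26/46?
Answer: I*√5673597726/44804 ≈ 1.6812*I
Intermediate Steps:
z(E, w) = -65/23 (z(E, w) = 5*(-26/46) = 5*(-26*1/46) = 5*(-13/23) = -65/23)
C = 28 (C = 43 - 15 = 28)
I(s) = 28 + s (I(s) = s + 28 = 28 + s)
√(1/(-3950 + I(26)) + z(-15, 24)) = √(1/(-3950 + (28 + 26)) - 65/23) = √(1/(-3950 + 54) - 65/23) = √(1/(-3896) - 65/23) = √(-1/3896 - 65/23) = √(-253263/89608) = I*√5673597726/44804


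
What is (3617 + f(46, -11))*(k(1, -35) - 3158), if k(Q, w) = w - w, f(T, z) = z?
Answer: -11387748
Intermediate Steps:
k(Q, w) = 0
(3617 + f(46, -11))*(k(1, -35) - 3158) = (3617 - 11)*(0 - 3158) = 3606*(-3158) = -11387748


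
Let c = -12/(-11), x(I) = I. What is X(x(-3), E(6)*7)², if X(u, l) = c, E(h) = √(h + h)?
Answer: 144/121 ≈ 1.1901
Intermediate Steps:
E(h) = √2*√h (E(h) = √(2*h) = √2*√h)
c = 12/11 (c = -12*(-1/11) = 12/11 ≈ 1.0909)
X(u, l) = 12/11
X(x(-3), E(6)*7)² = (12/11)² = 144/121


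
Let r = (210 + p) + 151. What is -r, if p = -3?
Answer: -358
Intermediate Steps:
r = 358 (r = (210 - 3) + 151 = 207 + 151 = 358)
-r = -1*358 = -358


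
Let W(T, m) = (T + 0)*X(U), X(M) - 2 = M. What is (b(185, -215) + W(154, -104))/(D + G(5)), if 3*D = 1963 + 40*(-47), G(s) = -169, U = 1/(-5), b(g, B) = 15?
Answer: -4383/2120 ≈ -2.0675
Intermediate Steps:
U = -⅕ ≈ -0.20000
X(M) = 2 + M
W(T, m) = 9*T/5 (W(T, m) = (T + 0)*(2 - ⅕) = T*(9/5) = 9*T/5)
D = 83/3 (D = (1963 + 40*(-47))/3 = (1963 - 1880)/3 = (⅓)*83 = 83/3 ≈ 27.667)
(b(185, -215) + W(154, -104))/(D + G(5)) = (15 + (9/5)*154)/(83/3 - 169) = (15 + 1386/5)/(-424/3) = (1461/5)*(-3/424) = -4383/2120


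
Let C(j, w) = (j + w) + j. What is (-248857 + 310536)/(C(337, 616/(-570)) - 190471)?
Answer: -17578515/54092453 ≈ -0.32497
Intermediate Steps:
C(j, w) = w + 2*j
(-248857 + 310536)/(C(337, 616/(-570)) - 190471) = (-248857 + 310536)/((616/(-570) + 2*337) - 190471) = 61679/((616*(-1/570) + 674) - 190471) = 61679/((-308/285 + 674) - 190471) = 61679/(191782/285 - 190471) = 61679/(-54092453/285) = 61679*(-285/54092453) = -17578515/54092453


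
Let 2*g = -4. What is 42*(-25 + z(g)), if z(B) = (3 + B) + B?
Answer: -1092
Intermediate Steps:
g = -2 (g = (1/2)*(-4) = -2)
z(B) = 3 + 2*B
42*(-25 + z(g)) = 42*(-25 + (3 + 2*(-2))) = 42*(-25 + (3 - 4)) = 42*(-25 - 1) = 42*(-26) = -1092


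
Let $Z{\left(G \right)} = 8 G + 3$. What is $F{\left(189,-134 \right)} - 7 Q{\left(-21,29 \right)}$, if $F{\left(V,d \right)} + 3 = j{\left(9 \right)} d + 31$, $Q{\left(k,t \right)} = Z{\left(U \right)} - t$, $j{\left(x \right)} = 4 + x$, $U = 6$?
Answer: $-1868$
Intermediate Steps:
$Z{\left(G \right)} = 3 + 8 G$
$Q{\left(k,t \right)} = 51 - t$ ($Q{\left(k,t \right)} = \left(3 + 8 \cdot 6\right) - t = \left(3 + 48\right) - t = 51 - t$)
$F{\left(V,d \right)} = 28 + 13 d$ ($F{\left(V,d \right)} = -3 + \left(\left(4 + 9\right) d + 31\right) = -3 + \left(13 d + 31\right) = -3 + \left(31 + 13 d\right) = 28 + 13 d$)
$F{\left(189,-134 \right)} - 7 Q{\left(-21,29 \right)} = \left(28 + 13 \left(-134\right)\right) - 7 \left(51 - 29\right) = \left(28 - 1742\right) - 7 \left(51 - 29\right) = -1714 - 7 \cdot 22 = -1714 - 154 = -1868$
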